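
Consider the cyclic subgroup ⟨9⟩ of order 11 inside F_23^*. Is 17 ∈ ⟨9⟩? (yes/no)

no

17 ∈ ⟨9⟩ iff 17^11 ≡ 1 (mod 23), since |⟨9⟩| = 11.
17^11 mod 23 = 22.
Since 22 ≠ 1, 17 does not lie in the subgroup.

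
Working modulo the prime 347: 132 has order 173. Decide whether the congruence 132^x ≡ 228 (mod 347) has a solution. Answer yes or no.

228 ∈ ⟨132⟩ iff 228^173 ≡ 1 (mod 347), since |⟨132⟩| = 173.
228^173 mod 347 = 346.
Since 346 ≠ 1, 228 does not lie in the subgroup.

no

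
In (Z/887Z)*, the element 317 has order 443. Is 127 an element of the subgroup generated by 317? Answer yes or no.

yes

127 ∈ ⟨317⟩ iff 127^443 ≡ 1 (mod 887), since |⟨317⟩| = 443.
127^443 mod 887 = 1.
Since 1 = 1, 127 lies in the subgroup.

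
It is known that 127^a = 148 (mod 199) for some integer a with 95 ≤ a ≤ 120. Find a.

113

Compute 127^95 mod 199 = 197, then multiply by 127 repeatedly:
  127^95=197  127^96=144  127^97=179  127^98=47  127^99=198
  127^100=72  127^101=189  127^102=123  127^103=99  127^104=36
  127^105=194  127^106=161  127^107=149  127^108=18  127^109=97
  127^110=180  127^111=174  127^112=9  127^113=148
Found 148 at exponent 113.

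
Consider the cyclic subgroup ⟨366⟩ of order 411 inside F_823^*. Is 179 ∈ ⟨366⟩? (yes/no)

no

179 ∈ ⟨366⟩ iff 179^411 ≡ 1 (mod 823), since |⟨366⟩| = 411.
179^411 mod 823 = 822.
Since 822 ≠ 1, 179 does not lie in the subgroup.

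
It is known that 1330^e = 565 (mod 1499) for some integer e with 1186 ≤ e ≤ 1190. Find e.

1186

Compute 1330^1186 mod 1499 = 565, then multiply by 1330 repeatedly:
  1330^1186=565
Found 565 at exponent 1186.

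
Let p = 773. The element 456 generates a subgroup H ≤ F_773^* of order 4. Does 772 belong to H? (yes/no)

yes

⟨456⟩ has order 4; its elements mod 773 are {1, 317, 456, 772}.
772 is in this set.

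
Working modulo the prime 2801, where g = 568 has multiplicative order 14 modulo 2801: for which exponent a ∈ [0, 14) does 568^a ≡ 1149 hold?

6

Successive powers of 568 modulo 2801:
  568^0=1  568^1=568  568^2=509  568^3=609  568^4=1389  568^5=1871
  568^6=1149
So 568^6 ≡ 1149 (mod 2801), giving a = 6.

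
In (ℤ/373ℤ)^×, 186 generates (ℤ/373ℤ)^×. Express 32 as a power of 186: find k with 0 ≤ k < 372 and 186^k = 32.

181

Baby-step giant-step with m = ceil(sqrt(372)) = 20.
Baby table (186^j mod 373 for j=0..19):
  0:1  1:186  2:280  3:233  4:70  5:338  6:204  7:271
  8:51  9:161  10:106  11:320  12:213  13:80  14:333  15:20
  16:363  17:5  18:184  19:281
Giant step factor: 186^(-20) ≡ 73 (mod 373).
Scan 32·73^i mod 373 for i = 0, 1, …:
  i=0: 32   i=1: 98   i=2: 67   i=3: 42
  i=4: 82   i=5: 18   i=6: 195   i=7: 61
  i=8: 350   i=9: 186
Match at i=9, j=1: k = 9·20 + 1 = 181.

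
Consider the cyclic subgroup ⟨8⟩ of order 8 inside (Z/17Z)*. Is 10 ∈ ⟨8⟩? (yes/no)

⟨8⟩ has order 8; its elements mod 17 are {1, 2, 4, 8, 9, 13, 15, 16}.
10 is not in this set.

no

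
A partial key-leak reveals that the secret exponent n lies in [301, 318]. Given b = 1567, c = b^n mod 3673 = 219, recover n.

318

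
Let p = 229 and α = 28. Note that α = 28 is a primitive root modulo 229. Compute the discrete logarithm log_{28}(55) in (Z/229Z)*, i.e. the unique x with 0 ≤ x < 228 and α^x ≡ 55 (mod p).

40

Baby-step giant-step with m = ceil(sqrt(228)) = 16.
Baby table (28^j mod 229 for j=0..15):
  0:1  1:28  2:97  3:197  4:20  5:102  6:108  7:47
  8:171  9:208  10:99  11:24  12:214  13:38  14:148  15:22
Giant step factor: 28^(-16) ≡ 129 (mod 229).
Scan 55·129^i mod 229 for i = 0, 1, …:
  i=0: 55   i=1: 225   i=2: 171
Match at i=2, j=8: x = 2·16 + 8 = 40.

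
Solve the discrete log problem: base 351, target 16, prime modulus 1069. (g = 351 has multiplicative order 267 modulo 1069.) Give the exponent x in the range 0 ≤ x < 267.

99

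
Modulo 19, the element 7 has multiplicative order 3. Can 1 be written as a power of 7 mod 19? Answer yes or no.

⟨7⟩ has order 3; its elements mod 19 are {1, 7, 11}.
1 is in this set.

yes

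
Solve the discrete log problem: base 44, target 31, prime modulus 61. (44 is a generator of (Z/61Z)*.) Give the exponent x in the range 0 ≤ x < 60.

Successive powers of 44 modulo 61:
  44^0=1  44^1=44  44^2=45  44^3=28  44^4=12  44^5=40
  44^6=52  44^7=31
So 44^7 ≡ 31 (mod 61), giving x = 7.

7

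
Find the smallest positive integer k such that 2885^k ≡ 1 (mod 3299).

The order of 2885 must divide p − 1 = 3298 = 2 · 17 · 97.
Divisors: 1, 2, 17, 34, 97, 194, 1649, 3298.
Check each in increasing order: 2885^1 ≡ 2885;  2885^2 ≡ 3147;  2885^17 ≡ 2188;  2885^34 ≡ 495;  2885^97 ≡ 3273;  2885^194 ≡ 676;  2885^1649 ≡ 1.
Smallest exponent giving 1 is 1649.

1649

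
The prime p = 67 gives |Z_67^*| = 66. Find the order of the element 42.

22

The order of 42 must divide p − 1 = 66 = 2 · 3 · 11.
Divisors: 1, 2, 3, 6, 11, 22, 33, 66.
Check each in increasing order: 42^1 ≡ 42;  42^2 ≡ 22;  42^3 ≡ 53;  42^6 ≡ 62;  42^11 ≡ 66;  42^22 ≡ 1.
Smallest exponent giving 1 is 22.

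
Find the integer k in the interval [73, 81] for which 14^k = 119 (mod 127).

Compute 14^73 mod 127 = 67, then multiply by 14 repeatedly:
  14^73=67  14^74=49  14^75=51  14^76=79  14^77=90
  14^78=117  14^79=114  14^80=72  14^81=119
Found 119 at exponent 81.

81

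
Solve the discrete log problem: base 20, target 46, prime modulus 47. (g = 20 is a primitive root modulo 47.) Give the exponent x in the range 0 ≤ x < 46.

Successive powers of 20 modulo 47:
  20^0=1  20^1=20  20^2=24  20^3=10  20^4=12  20^5=5
  20^6=6  20^7=26  20^8=3  20^9=13  20^10=25  20^11=30
  20^12=36  20^13=15  20^14=18  20^15=31  20^16=9  20^17=39
  20^18=28  20^19=43  20^20=14  20^21=45  20^22=7  20^23=46
So 20^23 ≡ 46 (mod 47), giving x = 23.

23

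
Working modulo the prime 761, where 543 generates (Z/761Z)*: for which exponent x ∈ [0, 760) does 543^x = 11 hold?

Baby-step giant-step with m = ceil(sqrt(760)) = 28.
Baby table (543^j mod 761 for j=0..27):
  0:1  1:543  2:342  3:22  4:531  5:675  6:484  7:267
  8:391  9:755  10:547  11:231  12:629  13:619  14:516  15:140
  16:681  17:698  18:36  19:523  20:136  21:31  22:91  23:709
  24:682  25:480  26:378  27:545
Giant step factor: 543^(-28) ≡ 170 (mod 761).
Scan 11·170^i mod 761 for i = 0, 1, …:
  i=0: 11   i=1: 348   i=2: 563   i=3: 585
  i=4: 520   i=5: 124   i=6: 533   i=7: 51
  i=8: 299   i=9: 604   i=10: 706   i=11: 543
Match at i=11, j=1: x = 11·28 + 1 = 309.

309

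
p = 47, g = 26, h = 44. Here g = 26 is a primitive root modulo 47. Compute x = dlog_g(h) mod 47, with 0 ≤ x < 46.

11

Baby-step giant-step with m = ceil(sqrt(46)) = 7.
Baby table (26^j mod 47 for j=0..6):
  0:1  1:26  2:18  3:45  4:42  5:11  6:4
Giant step factor: 26^(-7) ≡ 33 (mod 47).
Scan 44·33^i mod 47 for i = 0, 1, …:
  i=0: 44   i=1: 42
Match at i=1, j=4: x = 1·7 + 4 = 11.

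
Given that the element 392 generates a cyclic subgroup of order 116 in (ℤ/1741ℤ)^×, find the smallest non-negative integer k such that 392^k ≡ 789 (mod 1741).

Baby-step giant-step with m = ceil(sqrt(116)) = 11.
Baby table (392^j mod 1741 for j=0..10):
  0:1  1:392  2:456  3:1170  4:757  5:774  6:474  7:1262
  8:260  9:942  10:172
Giant step factor: 392^(-11) ≡ 865 (mod 1741).
Scan 789·865^i mod 1741 for i = 0, 1, …:
  i=0: 789   i=1: 13   i=2: 799   i=3: 1699
  i=4: 231   i=5: 1341   i=6: 459   i=7: 87
  i=8: 392
Match at i=8, j=1: k = 8·11 + 1 = 89.

89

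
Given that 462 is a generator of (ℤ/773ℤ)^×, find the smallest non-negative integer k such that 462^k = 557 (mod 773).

688

Baby-step giant-step with m = ceil(sqrt(772)) = 28.
Baby table (462^j mod 773 for j=0..27):
  0:1  1:462  2:96  3:291  4:713  5:108  6:424  7:319
  8:508  9:477  10:69  11:185  12:440  13:754  14:498  15:495
  16:655  17:367  18:267  19:447  20:123  21:397  22:213  23:235
  24:350  25:143  26:361  27:587
Giant step factor: 462^(-28) ≡ 767 (mod 773).
Scan 557·767^i mod 773 for i = 0, 1, …:
  i=0: 557   i=1: 523   i=2: 727   i=3: 276
  i=4: 663   i=5: 660   i=6: 678   i=7: 570
  i=8: 445   i=9: 422     …   i=23: 535
  i=24: 655
Match at i=24, j=16: k = 24·28 + 16 = 688.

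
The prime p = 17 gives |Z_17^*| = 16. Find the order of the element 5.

16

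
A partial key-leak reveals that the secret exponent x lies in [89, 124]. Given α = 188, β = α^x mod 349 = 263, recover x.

Compute 188^89 mod 349 = 342, then multiply by 188 repeatedly:
  188^89=342  188^90=80  188^91=33  188^92=271  188^93=343
  188^94=268  188^95=128  188^96=332  188^97=294  188^98=130
  188^99=10  188^100=135  188^101=252  188^102=261  188^103=208
  188^104=16  188^105=216  188^106=124  188^107=278  188^108=263
Found 263 at exponent 108.

108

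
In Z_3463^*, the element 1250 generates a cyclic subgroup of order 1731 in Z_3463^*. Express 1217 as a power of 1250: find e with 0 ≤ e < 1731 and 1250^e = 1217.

526

Baby-step giant-step with m = ceil(sqrt(1731)) = 42.
Baby table (1250^j mod 3463 for j=0..41):
  0:1  1:1250  2:687  3:3389  4:1001  5:1107  6:2013  7:2112
  8:1194  9:3410  10:3010  11:1682  12:459  13:2355  14:200  15:664
  16:2343  17:2515  18:2809  19:3231  20:892  21:3377  22:3316  23:3252
  24:2901  25:489  26:1762  27:32  28:1907  29:1206  30:1095  31:865
  32:794  33:2082  34:1787  35:115  36:1767  37:2819  38:1879  39:836
  40:2637  41:2937
Giant step factor: 1250^(-42) ≡ 1201 (mod 3463).
Scan 1217·1201^i mod 3463 for i = 0, 1, …:
  i=0: 1217   i=1: 231   i=2: 391   i=3: 2086
  i=4: 1537   i=5: 158   i=6: 2756   i=7: 2791
  i=8: 3270   i=9: 228   i=10: 251   i=11: 170
  i=12: 3316
Match at i=12, j=22: e = 12·42 + 22 = 526.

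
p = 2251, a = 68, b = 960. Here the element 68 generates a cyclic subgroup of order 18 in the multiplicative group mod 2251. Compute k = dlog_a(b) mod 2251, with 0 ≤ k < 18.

Successive powers of 68 modulo 2251:
  68^0=1  68^1=68  68^2=122  68^3=1543  68^4=1378  68^5=1413
  68^6=1542  68^7=1310  68^8=1291  68^9=2250  68^10=2183  68^11=2129
  68^12=708  68^13=873  68^14=838  68^15=709  68^16=941  68^17=960
So 68^17 ≡ 960 (mod 2251), giving k = 17.

17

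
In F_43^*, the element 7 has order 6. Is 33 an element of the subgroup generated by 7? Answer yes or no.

no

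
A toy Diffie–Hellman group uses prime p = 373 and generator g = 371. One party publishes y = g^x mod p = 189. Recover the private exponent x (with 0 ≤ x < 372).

168

Baby-step giant-step with m = ceil(sqrt(372)) = 20.
Baby table (371^j mod 373 for j=0..19):
  0:1  1:371  2:4  3:365  4:16  5:341  6:64  7:245
  8:256  9:234  10:278  11:190  12:366  13:14  14:345  15:56
  16:261  17:224  18:298  19:150
Giant step factor: 371^(-20) ≡ 46 (mod 373).
Scan 189·46^i mod 373 for i = 0, 1, …:
  i=0: 189   i=1: 115   i=2: 68   i=3: 144
  i=4: 283   i=5: 336   i=6: 163   i=7: 38
  i=8: 256
Match at i=8, j=8: x = 8·20 + 8 = 168.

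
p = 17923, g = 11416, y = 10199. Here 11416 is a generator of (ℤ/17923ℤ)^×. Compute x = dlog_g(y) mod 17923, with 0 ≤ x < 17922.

Baby-step giant-step with m = ceil(sqrt(17922)) = 134.
Baby table (11416^j mod 17923 for j=0..133):
  0:1  1:11416  2:6923  3:10461  4:1827  5:12583  6:12606  7:6329
  8:4251  9:11855  10:107  11:2748  12:5918  13:8101  14:16259  15:2156
  16:4617  17:14052  18:6782  19:13875  20:11449  21:7268  22:5921  23:6503
  24:1182  25:15616  26:10098  27:15955  28:8754  29:14939  30:6279  31:6987
  32:6242  33:14747  34:1013  35:4073  36:5106  37:4500  38:4682  39:3326
  40:8702  41:12766  42:4743  43:705  44:853  45:5659  46:8652  47:15502
  48:17053  49:15345  50:17041  51:3814  52:5657  53:3743  54:1656  55:14054
  56:11691  57:9798  58:14448  59:10922  60:13164  61:13792  62:13840  63:6195
  64:15885  65:16169  66:14250  67:8852  68:4558  69:3659  70:10554  71:6058
  72:11194  73:17637  74:14933  75:9475  76:1295  77:15168  78:3785  79:15130
  80:129  81:2978  82:14840  83:5244  84:2684  85:10137  86:13104  87:9906
  88:10689  89:5840  90:13803  91:13955  92:10656  93:5495  94:420  95:9279
  96:4134  97:2485  98:14574  99:15498  100:7235  101:5576  102:11043  103:14429
  104:9094  105:7088  106:12186  107:14973  108:117  109:9370  110:3456  111:5173
  112:16606  113:2525  114:5216  115:5650  116:13446  117:6964  118:12519  119:16825
  120:11332  121:15821  122:2465  123:1330  124:2499  125:13091  126:4882  127:10305
  128:13231  129:7975  130:11683  131:8085  132:12833  133:16849
Giant step factor: 11416^(-134) ≡ 4382 (mod 17923).
Scan 10199·4382^i mod 17923 for i = 0, 1, …:
  i=0: 10199   i=1: 9979   i=2: 13781   i=3: 5755
  i=4: 749   i=5: 2209   i=6: 1418   i=7: 12318
  i=8: 11323   i=9: 6522     …   i=64: 14446
  i=65: 16259
Match at i=65, j=14: x = 65·134 + 14 = 8724.

8724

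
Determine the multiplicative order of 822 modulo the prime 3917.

The order of 822 must divide p − 1 = 3916 = 2^2 · 11 · 89.
Divisors: 1, 2, 4, 11, 22, 44, 89, 178, 356, 979, 1958, 3916.
Check each in increasing order: 822^1 ≡ 822;  822^2 ≡ 1960;  822^4 ≡ 2940;  822^11 ≡ 1101;  822^22 ≡ 1848;  822^44 ≡ 3397;  822^89 ≡ 2552;  822^178 ≡ 2650;  822^356 ≡ 3236;  822^979 ≡ 1.
Smallest exponent giving 1 is 979.

979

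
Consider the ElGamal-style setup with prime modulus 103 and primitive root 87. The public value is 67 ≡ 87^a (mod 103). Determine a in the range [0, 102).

Successive powers of 87 modulo 103:
  87^0=1  87^1=87  87^2=50  87^3=24  87^4=28  87^5=67
So 87^5 ≡ 67 (mod 103), giving a = 5.

5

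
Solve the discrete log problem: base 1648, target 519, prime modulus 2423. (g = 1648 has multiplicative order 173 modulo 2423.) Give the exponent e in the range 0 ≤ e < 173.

118

Baby-step giant-step with m = ceil(sqrt(173)) = 14.
Baby table (1648^j mod 2423 for j=0..13):
  0:1  1:1648  2:2144  3:578  4:305  5:1079  6:2133  7:1834
  8:951  9:1990  10:1201  11:2080  12:1718  13:1200
Giant step factor: 1648^(-14) ≡ 2294 (mod 2423).
Scan 519·2294^i mod 2423 for i = 0, 1, …:
  i=0: 519   i=1: 893   i=2: 1107   i=3: 154
  i=4: 1941   i=5: 1603   i=6: 1591   i=7: 716
  i=8: 2133
Match at i=8, j=6: e = 8·14 + 6 = 118.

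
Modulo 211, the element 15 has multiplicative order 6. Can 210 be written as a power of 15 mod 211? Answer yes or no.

⟨15⟩ has order 6; its elements mod 211 are {1, 14, 15, 196, 197, 210}.
210 is in this set.

yes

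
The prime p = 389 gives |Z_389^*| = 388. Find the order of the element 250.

388

The order of 250 must divide p − 1 = 388 = 2^2 · 97.
Divisors: 1, 2, 4, 97, 194, 388.
Check each in increasing order: 250^1 ≡ 250;  250^2 ≡ 260;  250^4 ≡ 303;  250^97 ≡ 115;  250^194 ≡ 388;  250^388 ≡ 1.
Smallest exponent giving 1 is 388.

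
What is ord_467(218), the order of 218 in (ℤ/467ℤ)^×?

466

The order of 218 must divide p − 1 = 466 = 2 · 233.
Divisors: 1, 2, 233, 466.
Check each in increasing order: 218^1 ≡ 218;  218^2 ≡ 357;  218^233 ≡ 466;  218^466 ≡ 1.
Smallest exponent giving 1 is 466.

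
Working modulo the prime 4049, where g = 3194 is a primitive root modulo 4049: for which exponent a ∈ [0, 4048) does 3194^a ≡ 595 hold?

698

Baby-step giant-step with m = ceil(sqrt(4048)) = 64.
Baby table (3194^j mod 4049 for j=0..63):
  0:1  1:3194  2:2205  3:1559  4:3225  5:4043  6:1081  7:2966
  8:2793  9:895  10:36  11:1612  12:2449  13:3487  14:2728  15:3833
  16:2475  17:1502  18:3372  19:3877  20:1296  21:1346  22:3135  23:13
  24:1032  25:322  26:22  27:1435  28:3971  29:1906  30:2117  31:3917
  32:3537  33:468  34:711  35:3494  36:792  37:3072  38:1241  39:3832
  40:3330  41:3346  42:1813  43:652  44:1302  45:265  46:169  47:1269
  48:137  49:286  50:2459  51:3035  52:484  53:3227  54:2333  55:1442
  56:2035  57:1145  58:883  59:2198  60:3495  61:3986  62:1228  63:2800
Giant step factor: 3194^(-64) ≡ 3380 (mod 4049).
Scan 595·3380^i mod 4049 for i = 0, 1, …:
  i=0: 595   i=1: 2796   i=2: 114   i=3: 665
  i=4: 505   i=5: 2271   i=6: 3125   i=7: 2708
  i=8: 2300   i=9: 3969   i=10: 883
Match at i=10, j=58: a = 10·64 + 58 = 698.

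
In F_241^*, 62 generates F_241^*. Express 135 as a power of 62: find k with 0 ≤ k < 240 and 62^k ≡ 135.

204

Baby-step giant-step with m = ceil(sqrt(240)) = 16.
Baby table (62^j mod 241 for j=0..15):
  0:1  1:62  2:229  3:220  4:144  5:11  6:200  7:109
  8:10  9:138  10:121  11:31  12:235  13:110  14:72  15:126
Giant step factor: 62^(-16) ≡ 94 (mod 241).
Scan 135·94^i mod 241 for i = 0, 1, …:
  i=0: 135   i=1: 158   i=2: 151   i=3: 216
  i=4: 60   i=5: 97   i=6: 201   i=7: 96
  i=8: 107   i=9: 177   i=10: 9   i=11: 123
  i=12: 235
Match at i=12, j=12: k = 12·16 + 12 = 204.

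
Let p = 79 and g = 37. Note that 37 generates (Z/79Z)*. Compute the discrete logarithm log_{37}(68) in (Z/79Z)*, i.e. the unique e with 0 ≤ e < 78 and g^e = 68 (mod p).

Baby-step giant-step with m = ceil(sqrt(78)) = 9.
Baby table (37^j mod 79 for j=0..8):
  0:1  1:37  2:26  3:14  4:44  5:48  6:38  7:63
  8:40
Giant step factor: 37^(-9) ≡ 15 (mod 79).
Scan 68·15^i mod 79 for i = 0, 1, …:
  i=0: 68   i=1: 72   i=2: 53   i=3: 5
  i=4: 75   i=5: 19   i=6: 48
Match at i=6, j=5: e = 6·9 + 5 = 59.

59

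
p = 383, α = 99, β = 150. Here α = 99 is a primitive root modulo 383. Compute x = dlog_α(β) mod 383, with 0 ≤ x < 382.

Baby-step giant-step with m = ceil(sqrt(382)) = 20.
Baby table (99^j mod 383 for j=0..19):
  0:1  1:99  2:226  3:160  4:137  5:158  6:322  7:89
  8:2  9:198  10:69  11:320  12:274  13:316  14:261  15:178
  16:4  17:13  18:138  19:257
Giant step factor: 99^(-20) ≡ 65 (mod 383).
Scan 150·65^i mod 383 for i = 0, 1, …:
  i=0: 150   i=1: 175   i=2: 268   i=3: 185
  i=4: 152   i=5: 305   i=6: 292   i=7: 213
  i=8: 57   i=9: 258   i=10: 301   i=11: 32
  i=12: 165   i=13: 1
Match at i=13, j=0: x = 13·20 + 0 = 260.

260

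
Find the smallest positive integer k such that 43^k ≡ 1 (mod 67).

The order of 43 must divide p − 1 = 66 = 2 · 3 · 11.
Divisors: 1, 2, 3, 6, 11, 22, 33, 66.
Check each in increasing order: 43^1 ≡ 43;  43^2 ≡ 40;  43^3 ≡ 45;  43^6 ≡ 15;  43^11 ≡ 66;  43^22 ≡ 1.
Smallest exponent giving 1 is 22.

22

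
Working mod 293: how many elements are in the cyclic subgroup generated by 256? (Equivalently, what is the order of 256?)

73

The order of 256 must divide p − 1 = 292 = 2^2 · 73.
Divisors: 1, 2, 4, 73, 146, 292.
Check each in increasing order: 256^1 ≡ 256;  256^2 ≡ 197;  256^4 ≡ 133;  256^73 ≡ 1.
Smallest exponent giving 1 is 73.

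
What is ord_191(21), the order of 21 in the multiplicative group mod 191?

190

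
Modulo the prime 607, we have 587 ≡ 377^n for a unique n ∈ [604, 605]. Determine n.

604

Compute 377^604 mod 607 = 587, then multiply by 377 repeatedly:
  377^604=587
Found 587 at exponent 604.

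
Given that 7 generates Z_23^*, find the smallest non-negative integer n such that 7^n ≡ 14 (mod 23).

15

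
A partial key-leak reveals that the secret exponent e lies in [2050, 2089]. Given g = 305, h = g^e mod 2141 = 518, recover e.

2053

Compute 305^2050 mod 2141 = 466, then multiply by 305 repeatedly:
  305^2050=466  305^2051=824  305^2052=823  305^2053=518
Found 518 at exponent 2053.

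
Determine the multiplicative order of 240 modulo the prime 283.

The order of 240 must divide p − 1 = 282 = 2 · 3 · 47.
Divisors: 1, 2, 3, 6, 47, 94, 141, 282.
Check each in increasing order: 240^1 ≡ 240;  240^2 ≡ 151;  240^3 ≡ 16;  240^6 ≡ 256;  240^47 ≡ 1.
Smallest exponent giving 1 is 47.

47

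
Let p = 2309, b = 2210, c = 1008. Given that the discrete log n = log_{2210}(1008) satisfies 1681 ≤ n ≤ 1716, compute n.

1703

Compute 2210^1681 mod 2309 = 603, then multiply by 2210 repeatedly:
  2210^1681=603  2210^1682=337  2210^1683=1272  2210^1684=1067  2210^1685=581
  2210^1686=206  2210^1687=387  2210^1688=940  2210^1689=1609  2210^1690=30
  2210^1691=1648  2210^1692=787  2210^1693=593  2210^1694=1327  2210^1695=240
  2210^1696=1639  2210^1697=1678  2210^1698=126  2210^1699=1380  2210^1700=1920
  2210^1701=1567  2210^1702=1879  2210^1703=1008
Found 1008 at exponent 1703.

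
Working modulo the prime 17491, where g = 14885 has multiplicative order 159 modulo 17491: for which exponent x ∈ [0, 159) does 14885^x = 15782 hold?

57

Baby-step giant-step with m = ceil(sqrt(159)) = 13.
Baby table (14885^j mod 17491 for j=0..12):
  0:1  1:14885  2:4728  3:9987  4:486  5:10327  6:6487  7:8675
  8:8813  9:16496  10:4302  11:719  12:15314
Giant step factor: 14885^(-13) ≡ 11588 (mod 17491).
Scan 15782·11588^i mod 17491 for i = 0, 1, …:
  i=0: 15782   i=1: 13411   i=2: 16624   i=3: 10529
  i=4: 10327
Match at i=4, j=5: x = 4·13 + 5 = 57.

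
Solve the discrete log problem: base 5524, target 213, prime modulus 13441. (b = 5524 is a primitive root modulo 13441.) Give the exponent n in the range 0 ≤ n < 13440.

10629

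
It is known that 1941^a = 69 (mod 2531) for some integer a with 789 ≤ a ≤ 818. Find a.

807

Compute 1941^789 mod 2531 = 2259, then multiply by 1941 repeatedly:
  1941^789=2259  1941^790=1027  1941^791=1510  1941^792=12  1941^793=513
  1941^794=1050  1941^795=595  1941^796=759  1941^797=177  1941^798=1872
  1941^799=1567  1941^800=1816  1941^801=1704  1941^802=1978  1941^803=2302
  1941^804=967  1941^805=1476  1941^806=2355  1941^807=69
Found 69 at exponent 807.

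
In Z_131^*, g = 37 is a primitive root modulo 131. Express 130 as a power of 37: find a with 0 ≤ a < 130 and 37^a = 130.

65

Baby-step giant-step with m = ceil(sqrt(130)) = 12.
Baby table (37^j mod 131 for j=0..11):
  0:1  1:37  2:59  3:87  4:75  5:24  6:102  7:106
  8:123  9:97  10:52  11:90
Giant step factor: 37^(-12) ≡ 81 (mod 131).
Scan 130·81^i mod 131 for i = 0, 1, …:
  i=0: 130   i=1: 50   i=2: 120   i=3: 26
  i=4: 10   i=5: 24
Match at i=5, j=5: a = 5·12 + 5 = 65.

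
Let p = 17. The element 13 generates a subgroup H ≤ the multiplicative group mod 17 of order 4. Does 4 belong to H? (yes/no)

yes

⟨13⟩ has order 4; its elements mod 17 are {1, 4, 13, 16}.
4 is in this set.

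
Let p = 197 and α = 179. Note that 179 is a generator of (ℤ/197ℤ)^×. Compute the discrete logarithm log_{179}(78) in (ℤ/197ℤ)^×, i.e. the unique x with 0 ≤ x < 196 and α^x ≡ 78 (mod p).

3

Successive powers of 179 modulo 197:
  179^0=1  179^1=179  179^2=127  179^3=78
So 179^3 ≡ 78 (mod 197), giving x = 3.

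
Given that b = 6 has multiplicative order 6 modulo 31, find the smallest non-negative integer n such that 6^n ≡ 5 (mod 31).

Successive powers of 6 modulo 31:
  6^0=1  6^1=6  6^2=5
So 6^2 ≡ 5 (mod 31), giving n = 2.

2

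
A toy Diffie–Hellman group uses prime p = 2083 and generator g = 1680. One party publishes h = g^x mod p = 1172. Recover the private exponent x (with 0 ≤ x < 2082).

1239

Baby-step giant-step with m = ceil(sqrt(2082)) = 46.
Baby table (1680^j mod 2083 for j=0..45):
  0:1  1:1680  2:2018  3:1199  4:59  5:1219  6:331  7:2002
  8:1398  9:1099  10:782  11:1470  12:1245  13:268  14:312  15:1327
  16:550  17:1231  18:1744  19:1222  20:1205  21:1807  22:829  23:1276
  24:273  25:380  26:1002  27:296  28:1526  29:1590  30:794  31:800
  32:465  33:75  34:1020  35:1374  36:356  37:259  38:1856  39:1912
  40:174  41:700  42:1188  43:326  44:1934  45:1723
Giant step factor: 1680^(-46) ≡ 876 (mod 2083).
Scan 1172·876^i mod 2083 for i = 0, 1, …:
  i=0: 1172   i=1: 1836   i=2: 260   i=3: 713
  i=4: 1771   i=5: 1644   i=6: 791   i=7: 1360
  i=8: 1967   i=9: 451     …   i=25: 1565
  i=26: 326
Match at i=26, j=43: x = 26·46 + 43 = 1239.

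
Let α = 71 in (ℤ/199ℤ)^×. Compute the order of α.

The order of 71 must divide p − 1 = 198 = 2 · 3^2 · 11.
Divisors: 1, 2, 3, 6, 9, 11, 18, 22, 33, 66, 99, 198.
Check each in increasing order: 71^1 ≡ 71;  71^2 ≡ 66;  71^3 ≡ 109;  71^6 ≡ 140;  71^9 ≡ 136;  71^11 ≡ 21;  71^18 ≡ 188;  71^22 ≡ 43;  71^33 ≡ 107;  71^66 ≡ 106;  71^99 ≡ 198;  71^198 ≡ 1.
Smallest exponent giving 1 is 198.

198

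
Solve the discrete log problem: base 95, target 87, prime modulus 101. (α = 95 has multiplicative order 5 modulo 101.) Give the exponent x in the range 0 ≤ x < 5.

Successive powers of 95 modulo 101:
  95^0=1  95^1=95  95^2=36  95^3=87
So 95^3 ≡ 87 (mod 101), giving x = 3.

3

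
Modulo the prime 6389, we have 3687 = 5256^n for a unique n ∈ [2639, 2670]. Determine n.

2651

Compute 5256^2639 mod 6389 = 1425, then multiply by 5256 repeatedly:
  5256^2639=1425  5256^2640=1892  5256^2641=3068  5256^2642=5961  5256^2643=5749
  5256^2644=3163  5256^2645=550  5256^2646=2972  5256^2647=6116  5256^2648=2637
  5256^2649=2331  5256^2650=4023  5256^2651=3687
Found 3687 at exponent 2651.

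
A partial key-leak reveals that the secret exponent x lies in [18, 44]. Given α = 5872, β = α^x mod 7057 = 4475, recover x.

28

Compute 5872^18 mod 7057 = 3549, then multiply by 5872 repeatedly:
  5872^18=3549  5872^19=407  5872^20=4638  5872^21=1373  5872^22=3162
  5872^23=297  5872^24=905  5872^25=239  5872^26=6122  5872^27=26
  5872^28=4475
Found 4475 at exponent 28.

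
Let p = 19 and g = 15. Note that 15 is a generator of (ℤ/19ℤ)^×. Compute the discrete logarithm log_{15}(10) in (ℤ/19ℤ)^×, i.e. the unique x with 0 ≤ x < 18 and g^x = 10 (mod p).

13

Successive powers of 15 modulo 19:
  15^0=1  15^1=15  15^2=16  15^3=12  15^4=9  15^5=2
  15^6=11  15^7=13  15^8=5  15^9=18  15^10=4  15^11=3
  15^12=7  15^13=10
So 15^13 ≡ 10 (mod 19), giving x = 13.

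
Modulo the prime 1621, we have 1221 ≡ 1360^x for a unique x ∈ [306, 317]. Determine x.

306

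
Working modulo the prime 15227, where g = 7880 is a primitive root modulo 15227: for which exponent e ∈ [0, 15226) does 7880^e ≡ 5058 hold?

Baby-step giant-step with m = ceil(sqrt(15226)) = 124.
Baby table (7880^j mod 15227 for j=0..123):
  0:1  1:7880  2:13921  3:2172  4:212  5:10817  6:12441  7:3654
  8:14490  9:9154  10:3221  11:13298  12:11253  13:6819  14:12864  15:2181
  16:10224  17:14290  18:1535  19:5562  20:5254  21:14534  22:5653  23:6665
  24:2277  25:5354  26:10730  27:12096  28:10687  29:8250  30:5937  31:6216
  32:12048  33:13122  34:10030  35:8270  36:11267  37:10550  38:9807  39:2135
  40:13192  41:13458  42:8212  43:11037  44:10163  45:5647  46:5066  47:10113
  48:7549  49:9458  50:8102  51:12176  52:1553  53:10359  54:12200  55:7949
  56:9469  57:3420  58:13037  59:10218  60:12691  61:9371  62:7757  63:3982
  64:10540  65:7142  66:15195  67:6699  68:11338  69:6631  70:8443  71:4077
  72:13017  73:4888  74:8357  75:11612  76:3517  77:820  78:5352  79:10197
  80:14708  81:6343  82:7826  83:14757  84:11788  85:4740  86:14596  87:6949
  88:1828  89:15125  90:3271  91:11396  92:6861  93:8830  94:8237  95:10086
  96:7967  97:14266  98:10366  99:6452  100:14034  101:9446  102:4904  103:12621
  104:5943  105:7815  106:4212  107:10927  108:11302  109:12264  110:9778  111:2020
  112:5385  113:11378  114:2064  115:1884  116:14822  117:6270  118:11212  119:3506
  120:5502  121:4491  122:1532  123:12376
Giant step factor: 7880^(-124) ≡ 8847 (mod 15227).
Scan 5058·8847^i mod 15227 for i = 0, 1, …:
  i=0: 5058   i=1: 11200   i=2: 4311   i=3: 11009
  i=4: 4731   i=5: 11361   i=6: 12567   i=7: 7922
  i=8: 11280   i=9: 11629     …   i=83: 590
  i=84: 12096
Match at i=84, j=27: e = 84·124 + 27 = 10443.

10443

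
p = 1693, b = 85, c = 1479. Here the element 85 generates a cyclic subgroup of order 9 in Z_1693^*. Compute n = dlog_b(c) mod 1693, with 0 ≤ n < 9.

Successive powers of 85 modulo 1693:
  85^0=1  85^1=85  85^2=453  85^3=1259  85^4=356  85^5=1479
So 85^5 ≡ 1479 (mod 1693), giving n = 5.

5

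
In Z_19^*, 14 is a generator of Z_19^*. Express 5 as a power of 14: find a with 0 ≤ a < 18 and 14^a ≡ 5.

Successive powers of 14 modulo 19:
  14^0=1  14^1=14  14^2=6  14^3=8  14^4=17  14^5=10
  14^6=7  14^7=3  14^8=4  14^9=18  14^10=5
So 14^10 ≡ 5 (mod 19), giving a = 10.

10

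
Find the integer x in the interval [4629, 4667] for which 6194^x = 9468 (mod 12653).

Compute 6194^4629 mod 12653 = 12074, then multiply by 6194 repeatedly:
  6194^4629=12074  6194^4630=7126  6194^4631=4780  6194^4632=11953  6194^4633=4179
  6194^4634=9341  6194^4635=8638  6194^4636=6888  6194^4637=11009  6194^4638=2729
  6194^4639=11671  6194^4640=3585  6194^4641=12128  6194^4642=12624  6194^4643=10169
  6194^4644=152  6194^4645=5166  6194^4646=11420  6194^4647=5210  6194^4648=5590
  6194^4649=5852  6194^4650=9096  6194^4651=9468
Found 9468 at exponent 4651.

4651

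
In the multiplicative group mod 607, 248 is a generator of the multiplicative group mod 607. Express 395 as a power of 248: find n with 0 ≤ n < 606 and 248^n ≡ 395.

261

Baby-step giant-step with m = ceil(sqrt(606)) = 25.
Baby table (248^j mod 607 for j=0..24):
  0:1  1:248  2:197  3:296  4:568  5:40  6:208  7:596
  8:307  9:261  10:386  11:429  12:167  13:140  14:121  15:265
  16:164  17:3  18:137  19:591  20:281  21:490  22:120  23:17
  24:574
Giant step factor: 248^(-25) ≡ 29 (mod 607).
Scan 395·29^i mod 607 for i = 0, 1, …:
  i=0: 395   i=1: 529   i=2: 166   i=3: 565
  i=4: 603   i=5: 491   i=6: 278   i=7: 171
  i=8: 103   i=9: 559   i=10: 429
Match at i=10, j=11: n = 10·25 + 11 = 261.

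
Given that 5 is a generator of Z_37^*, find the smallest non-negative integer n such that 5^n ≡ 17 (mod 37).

5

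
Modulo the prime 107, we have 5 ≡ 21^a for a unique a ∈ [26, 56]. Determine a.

37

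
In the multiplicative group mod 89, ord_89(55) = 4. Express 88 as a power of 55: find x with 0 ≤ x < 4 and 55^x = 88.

2

Successive powers of 55 modulo 89:
  55^0=1  55^1=55  55^2=88
So 55^2 ≡ 88 (mod 89), giving x = 2.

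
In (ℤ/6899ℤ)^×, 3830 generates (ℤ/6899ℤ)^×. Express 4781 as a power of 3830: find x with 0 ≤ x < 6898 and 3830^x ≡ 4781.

6887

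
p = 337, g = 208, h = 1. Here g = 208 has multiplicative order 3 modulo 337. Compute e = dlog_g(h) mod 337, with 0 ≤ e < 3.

0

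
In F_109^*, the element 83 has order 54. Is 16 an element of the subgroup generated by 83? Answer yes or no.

yes

16 ∈ ⟨83⟩ iff 16^54 ≡ 1 (mod 109), since |⟨83⟩| = 54.
16^54 mod 109 = 1.
Since 1 = 1, 16 lies in the subgroup.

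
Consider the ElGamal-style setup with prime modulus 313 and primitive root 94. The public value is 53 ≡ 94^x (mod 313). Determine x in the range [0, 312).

Baby-step giant-step with m = ceil(sqrt(312)) = 18.
Baby table (94^j mod 313 for j=0..17):
  0:1  1:94  2:72  3:195  4:176  5:268  6:152  7:203
  8:302  9:218  10:147  11:46  12:255  13:182  14:206  15:271
  16:121  17:106
Giant step factor: 94^(-18) ≡ 6 (mod 313).
Scan 53·6^i mod 313 for i = 0, 1, …:
  i=0: 53   i=1: 5   i=2: 30   i=3: 180
  i=4: 141   i=5: 220   i=6: 68   i=7: 95
  i=8: 257   i=9: 290     …   i=15: 189
  i=16: 195
Match at i=16, j=3: x = 16·18 + 3 = 291.

291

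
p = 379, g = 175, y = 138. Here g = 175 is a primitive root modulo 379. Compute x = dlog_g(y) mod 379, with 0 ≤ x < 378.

270

Baby-step giant-step with m = ceil(sqrt(378)) = 20.
Baby table (175^j mod 379 for j=0..19):
  0:1  1:175  2:305  3:315  4:170  5:188  6:306  7:111
  8:96  9:124  10:97  11:299  12:23  13:235  14:193  15:44
  16:120  17:155  18:216  19:279
Giant step factor: 175^(-20) ≡ 178 (mod 379).
Scan 138·178^i mod 379 for i = 0, 1, …:
  i=0: 138   i=1: 308   i=2: 248   i=3: 180
  i=4: 204   i=5: 307   i=6: 70   i=7: 332
  i=8: 351   i=9: 322   i=10: 87   i=11: 326
  i=12: 41   i=13: 97
Match at i=13, j=10: x = 13·20 + 10 = 270.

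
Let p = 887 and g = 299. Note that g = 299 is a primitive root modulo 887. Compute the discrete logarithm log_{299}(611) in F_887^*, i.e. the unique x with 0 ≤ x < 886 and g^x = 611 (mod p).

64

Baby-step giant-step with m = ceil(sqrt(886)) = 30.
Baby table (299^j mod 887 for j=0..29):
  0:1  1:299  2:701  3:267  4:3  5:10  6:329  7:801
  8:9  9:30  10:100  11:629  12:27  13:90  14:300  15:113
  16:81  17:270  18:13  19:339  20:243  21:810  22:39  23:130
  24:729  25:656  26:117  27:390  28:413  29:194
Giant step factor: 299^(-30) ≡ 700 (mod 887).
Scan 611·700^i mod 887 for i = 0, 1, …:
  i=0: 611   i=1: 166   i=2: 3
Match at i=2, j=4: x = 2·30 + 4 = 64.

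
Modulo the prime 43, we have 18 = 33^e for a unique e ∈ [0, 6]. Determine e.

Compute 33^0 mod 43 = 1, then multiply by 33 repeatedly:
  33^0=1  33^1=33  33^2=14  33^3=32  33^4=24
  33^5=18
Found 18 at exponent 5.

5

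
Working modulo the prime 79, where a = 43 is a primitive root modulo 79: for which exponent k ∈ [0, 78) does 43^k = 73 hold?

20

Successive powers of 43 modulo 79:
  43^0=1  43^1=43  43^2=32  43^3=33  43^4=76  43^5=29
  43^6=62  43^7=59  43^8=9  43^9=71  43^10=51  43^11=60
  43^12=52  43^13=24  43^14=5  43^15=57  43^16=2  43^17=7
  43^18=64  43^19=66  43^20=73
So 43^20 ≡ 73 (mod 79), giving k = 20.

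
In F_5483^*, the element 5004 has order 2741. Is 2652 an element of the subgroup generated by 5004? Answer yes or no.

yes

2652 ∈ ⟨5004⟩ iff 2652^2741 ≡ 1 (mod 5483), since |⟨5004⟩| = 2741.
2652^2741 mod 5483 = 1.
Since 1 = 1, 2652 lies in the subgroup.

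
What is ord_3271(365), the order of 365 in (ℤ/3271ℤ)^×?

The order of 365 must divide p − 1 = 3270 = 2 · 3 · 5 · 109.
Divisors: 1, 2, 3, 5, 6, 10, 15, 30, 109, 218, 327, 545, 654, 1090, 1635, 3270.
Check each in increasing order: 365^1 ≡ 365;  365^2 ≡ 2385;  365^3 ≡ 439;  365^5 ≡ 295;  365^6 ≡ 3003;  365^10 ≡ 1979;  365^15 ≡ 1567;  365^30 ≡ 2239;  365^109 ≡ 2175;  365^218 ≡ 759;  365^327 ≡ 2241;  365^545 ≡ 3270;  365^654 ≡ 1096;  365^1090 ≡ 1.
Smallest exponent giving 1 is 1090.

1090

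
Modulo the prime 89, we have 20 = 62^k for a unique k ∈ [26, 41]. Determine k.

Compute 62^26 mod 89 = 53, then multiply by 62 repeatedly:
  62^26=53  62^27=82  62^28=11  62^29=59  62^30=9
  62^31=24  62^32=64  62^33=52  62^34=20
Found 20 at exponent 34.

34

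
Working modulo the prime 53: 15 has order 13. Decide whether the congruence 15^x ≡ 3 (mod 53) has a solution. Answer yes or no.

no

⟨15⟩ has order 13; its elements mod 53 are {1, 10, 13, 15, 16, 24, 28, 36, 42, 44, 46, 47, 49}.
3 is not in this set.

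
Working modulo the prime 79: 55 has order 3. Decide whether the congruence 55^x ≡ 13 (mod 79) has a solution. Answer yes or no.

13 ∈ ⟨55⟩ iff 13^3 ≡ 1 (mod 79), since |⟨55⟩| = 3.
13^3 mod 79 = 64.
Since 64 ≠ 1, 13 does not lie in the subgroup.

no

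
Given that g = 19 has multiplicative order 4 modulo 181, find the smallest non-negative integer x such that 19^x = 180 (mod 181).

2

Successive powers of 19 modulo 181:
  19^0=1  19^1=19  19^2=180
So 19^2 ≡ 180 (mod 181), giving x = 2.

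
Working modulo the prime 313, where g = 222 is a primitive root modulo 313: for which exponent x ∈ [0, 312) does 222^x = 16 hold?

256

Baby-step giant-step with m = ceil(sqrt(312)) = 18.
Baby table (222^j mod 313 for j=0..17):
  0:1  1:222  2:143  3:133  4:104  5:239  6:161  7:60
  8:174  9:129  10:155  11:293  12:255  13:270  14:157  15:111
  16:228  17:223
Giant step factor: 222^(-18) ≡ 307 (mod 313).
Scan 16·307^i mod 313 for i = 0, 1, …:
  i=0: 16   i=1: 217   i=2: 263   i=3: 300
  i=4: 78   i=5: 158   i=6: 304   i=7: 54
  i=8: 302   i=9: 66     …   i=13: 87
  i=14: 104
Match at i=14, j=4: x = 14·18 + 4 = 256.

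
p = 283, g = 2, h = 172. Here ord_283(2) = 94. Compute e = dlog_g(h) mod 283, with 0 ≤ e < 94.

19

Baby-step giant-step with m = ceil(sqrt(94)) = 10.
Baby table (2^j mod 283 for j=0..9):
  0:1  1:2  2:4  3:8  4:16  5:32  6:64  7:128
  8:256  9:229
Giant step factor: 2^(-10) ≡ 207 (mod 283).
Scan 172·207^i mod 283 for i = 0, 1, …:
  i=0: 172   i=1: 229
Match at i=1, j=9: e = 1·10 + 9 = 19.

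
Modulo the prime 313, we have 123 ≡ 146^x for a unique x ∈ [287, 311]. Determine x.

Compute 146^287 mod 313 = 254, then multiply by 146 repeatedly:
  146^287=254  146^288=150  146^289=303  146^290=105  146^291=306
  146^292=230  146^293=89  146^294=161  146^295=31  146^296=144
  146^297=53  146^298=226  146^299=131  146^300=33  146^301=123
Found 123 at exponent 301.

301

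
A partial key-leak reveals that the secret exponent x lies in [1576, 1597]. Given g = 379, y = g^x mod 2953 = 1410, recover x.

Compute 379^1576 mod 2953 = 741, then multiply by 379 repeatedly:
  379^1576=741  379^1577=304  379^1578=49  379^1579=853  379^1580=1410
Found 1410 at exponent 1580.

1580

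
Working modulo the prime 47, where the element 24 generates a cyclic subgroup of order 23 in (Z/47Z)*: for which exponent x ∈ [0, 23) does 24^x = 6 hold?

Successive powers of 24 modulo 47:
  24^0=1  24^1=24  24^2=12  24^3=6
So 24^3 ≡ 6 (mod 47), giving x = 3.

3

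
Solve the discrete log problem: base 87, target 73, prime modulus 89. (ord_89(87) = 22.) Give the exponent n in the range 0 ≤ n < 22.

15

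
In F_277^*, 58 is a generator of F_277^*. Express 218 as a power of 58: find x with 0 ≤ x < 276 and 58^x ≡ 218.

Baby-step giant-step with m = ceil(sqrt(276)) = 17.
Baby table (58^j mod 277 for j=0..16):
  0:1  1:58  2:40  3:104  4:215  5:5  6:13  7:200
  8:243  9:244  10:25  11:65  12:169  13:107  14:112  15:125
  16:48
Giant step factor: 58^(-17) ≡ 99 (mod 277).
Scan 218·99^i mod 277 for i = 0, 1, …:
  i=0: 218   i=1: 253   i=2: 117   i=3: 226
  i=4: 214   i=5: 134   i=6: 247   i=7: 77
  i=8: 144   i=9: 129     …   i=14: 92
  i=15: 244
Match at i=15, j=9: x = 15·17 + 9 = 264.

264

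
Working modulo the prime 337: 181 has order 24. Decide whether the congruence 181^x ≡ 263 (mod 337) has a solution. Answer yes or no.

no

⟨181⟩ has order 24; its elements mod 337 are {1, 54, 72, 85, 96, 111, 117, 128, 129, 148, 156, 165, 172, 181, 189, 208, 209, 220, 226, 241, 252, 265, 283, 336}.
263 is not in this set.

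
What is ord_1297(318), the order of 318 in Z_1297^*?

The order of 318 must divide p − 1 = 1296 = 2^4 · 3^4.
Divisors: 1, 2, 3, 4, 6, 8, 9, 12, 16, 18, 24, 27, 36, 48, 54, 72, 81, 108, 144, 162, 216, 324, 432, 648, 1296.
Check each in increasing order: 318^1 ≡ 318;  318^2 ≡ 1255;  318^3 ≡ 911;  318^4 ≡ 467;  318^6 ≡ 1138;  318^8 ≡ 193;  318^9 ≡ 415;  318^12 ≡ 638;  318^16 ≡ 933;  318^18 ≡ 1021;  318^24 ≡ 1083;  318^27 ≡ 893;  318^36 ≡ 950;  318^48 ≡ 401;  318^54 ≡ 1091;  318^72 ≡ 1085;  318^81 ≡ 216;  318^108 ≡ 932;  318^144 ≡ 846;  318^162 ≡ 1261;  318^216 ≡ 931;  318^324 ≡ 1296;  318^432 ≡ 365;  318^648 ≡ 1.
Smallest exponent giving 1 is 648.

648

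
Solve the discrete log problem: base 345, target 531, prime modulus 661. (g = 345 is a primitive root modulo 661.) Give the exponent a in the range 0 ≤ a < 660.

618

Baby-step giant-step with m = ceil(sqrt(660)) = 26.
Baby table (345^j mod 661 for j=0..25):
  0:1  1:345  2:45  3:322  4:42  5:609  6:568  7:304
  8:442  9:460  10:60  11:209  12:56  13:151  14:537  15:185
  16:369  17:393  18:80  19:499  20:295  21:642  22:55  23:467
  24:492  25:524
Giant step factor: 345^(-26) ≡ 283 (mod 661).
Scan 531·283^i mod 661 for i = 0, 1, …:
  i=0: 531   i=1: 226   i=2: 502   i=3: 612
  i=4: 14   i=5: 657   i=6: 190   i=7: 229
  i=8: 29   i=9: 275     …   i=22: 620
  i=23: 295
Match at i=23, j=20: a = 23·26 + 20 = 618.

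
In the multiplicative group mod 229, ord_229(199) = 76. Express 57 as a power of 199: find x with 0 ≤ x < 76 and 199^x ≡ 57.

Baby-step giant-step with m = ceil(sqrt(76)) = 9.
Baby table (199^j mod 229 for j=0..8):
  0:1  1:199  2:213  3:22  4:27  5:106  6:26  7:136
  8:42
Giant step factor: 199^(-9) ≡ 227 (mod 229).
Scan 57·227^i mod 229 for i = 0, 1, …:
  i=0: 57   i=1: 115   i=2: 228   i=3: 2
  i=4: 225   i=5: 8   i=6: 213
Match at i=6, j=2: x = 6·9 + 2 = 56.

56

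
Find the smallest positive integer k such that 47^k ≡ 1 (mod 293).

The order of 47 must divide p − 1 = 292 = 2^2 · 73.
Divisors: 1, 2, 4, 73, 146, 292.
Check each in increasing order: 47^1 ≡ 47;  47^2 ≡ 158;  47^4 ≡ 59;  47^73 ≡ 155;  47^146 ≡ 292;  47^292 ≡ 1.
Smallest exponent giving 1 is 292.

292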